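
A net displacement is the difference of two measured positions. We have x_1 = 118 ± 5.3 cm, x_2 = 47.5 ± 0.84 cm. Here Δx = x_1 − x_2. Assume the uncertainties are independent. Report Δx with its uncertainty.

Sums and differences: (δΔx)² = Σ (cᵢ δxᵢ)².
  (δx_1)² = 28.1;  (δx_2)² = 0.706
δΔx = √(28.8) = 5.37 cm
Δx = 70.5 cm.

70.5 ± 5.37 cm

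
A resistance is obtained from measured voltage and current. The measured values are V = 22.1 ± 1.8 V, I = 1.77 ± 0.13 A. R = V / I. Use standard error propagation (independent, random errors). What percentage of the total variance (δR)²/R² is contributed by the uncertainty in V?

55.2%

(δR/R)² = (1·δV/V)² + (-1·δI/I)²
  V term: (1×0.0814)² = 0.00663
  I term: (-1×0.0734)² = 0.00539
Total = 0.0120. Share from V = 0.00663/0.0120 = 0.552.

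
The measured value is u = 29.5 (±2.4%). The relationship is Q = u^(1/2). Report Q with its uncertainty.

5.43 ± 0.0652

Q ∝ u^(1/2), so δQ/Q = |½| · δu/u = 0.5 × 0.0240 = 0.0120.
Q = 5.43, so δQ = 0.0120 × 5.43 = 0.0652.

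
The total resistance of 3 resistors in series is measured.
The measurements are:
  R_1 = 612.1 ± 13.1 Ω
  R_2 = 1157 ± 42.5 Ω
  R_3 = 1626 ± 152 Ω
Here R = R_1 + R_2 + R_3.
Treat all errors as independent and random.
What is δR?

158 Ω

Each term contributes (cᵢ δxᵢ)² to (δR)²:
  (δR_1)² = 172;  (δR_2)² = 1810;  (δR_3)² = 23100
δR = √(25100) = 158 Ω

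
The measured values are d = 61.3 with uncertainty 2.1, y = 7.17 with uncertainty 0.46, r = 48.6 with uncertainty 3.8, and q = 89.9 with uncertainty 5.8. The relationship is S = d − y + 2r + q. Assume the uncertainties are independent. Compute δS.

9.80

S is a linear combination, so absolute uncertainties add in quadrature:
  (δd)² = 4.41;  (δy)² = 0.212;  (2·δr)² = 57.8;  (δq)² = 33.6
δS = √(96.0) = 9.80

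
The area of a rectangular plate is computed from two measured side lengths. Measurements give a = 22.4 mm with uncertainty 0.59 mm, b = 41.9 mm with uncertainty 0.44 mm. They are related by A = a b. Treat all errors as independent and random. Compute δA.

Since A is a product/quotient, work with relative uncertainties:
  (1·δa/a)² = (1×0.0263)² = 0.000694;  (1·δb/b)² = (1×0.0105)² = 0.000110
δA/A = √(0.000804) = 0.0284
A = 939 mm^2, so δA = 0.0284 × 939 = 26.6 mm^2.

26.6 mm^2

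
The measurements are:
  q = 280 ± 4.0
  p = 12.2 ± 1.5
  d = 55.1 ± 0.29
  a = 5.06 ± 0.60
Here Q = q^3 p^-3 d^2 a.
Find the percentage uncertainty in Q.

39.0%

Each factor contributes (exponent × relative error)² to (δQ/Q)²:
  (3·δq/q)² = (3×0.0143)² = 0.00184;  (-3·δp/p)² = (-3×0.123)² = 0.136;  (2·δd/d)² = (2×0.00526)² = 0.000111;  (1·δa/a)² = (1×0.119)² = 0.0141
δQ/Q = √(0.152) = 0.390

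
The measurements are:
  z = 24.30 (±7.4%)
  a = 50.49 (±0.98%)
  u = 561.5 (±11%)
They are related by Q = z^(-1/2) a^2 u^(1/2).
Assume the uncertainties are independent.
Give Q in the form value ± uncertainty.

12250 ± 847

Products/powers → add relative errors in quadrature, weighted by exponent:
  (−½·δz/z)² = (-0.5×0.0740)² = 0.00137;  (2·δa/a)² = (2×0.00980)² = 0.000384;  (½·δu/u)² = (0.5×0.110)² = 0.00302
δQ/Q = √(0.00478) = 0.0691
Q = 12250, so δQ = 0.0691 × 12250 = 847.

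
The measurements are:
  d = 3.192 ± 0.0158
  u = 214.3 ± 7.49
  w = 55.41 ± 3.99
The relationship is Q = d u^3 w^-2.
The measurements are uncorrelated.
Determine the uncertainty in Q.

1820

Since Q is a product/quotient, work with relative uncertainties:
  (1·δd/d)² = (1×0.00495)² = 2.45e-05;  (3·δu/u)² = (3×0.0350)² = 0.0110;  (-2·δw/w)² = (-2×0.0720)² = 0.0207
δQ/Q = √(0.0318) = 0.178
Q = 10230, so δQ = 0.178 × 10230 = 1820.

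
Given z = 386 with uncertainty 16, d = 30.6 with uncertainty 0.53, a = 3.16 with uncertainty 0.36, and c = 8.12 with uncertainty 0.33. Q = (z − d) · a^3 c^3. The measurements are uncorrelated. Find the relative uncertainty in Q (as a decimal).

Let u = z − d = 355. δu = √(δz² + δd²) = √(256 + 0.281) = 16.0, so δu/u = 0.0450.
Q is then a monomial in u, a, c:
δQ/Q = √((δu/u)² + (3·δa/a)² + (3·δc/c)²) = √(0.00203 + 0.117 + 0.0149) = 0.366

0.366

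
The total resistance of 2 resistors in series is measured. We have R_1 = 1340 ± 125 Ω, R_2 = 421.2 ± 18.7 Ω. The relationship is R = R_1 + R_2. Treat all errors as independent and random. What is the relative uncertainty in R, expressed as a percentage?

For a sum/difference, combine absolute errors in quadrature:
  (δR_1)² = 15600;  (δR_2)² = 350
δR = √(16000) = 126 Ω
R = 1761 Ω, so δR/R = 126/1761 = 0.0718.

7.18%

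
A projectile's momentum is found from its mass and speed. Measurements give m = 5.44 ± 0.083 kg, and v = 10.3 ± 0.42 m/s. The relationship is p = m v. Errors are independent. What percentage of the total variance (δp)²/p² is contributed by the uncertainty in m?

12.3%

(δp/p)² = (1·δm/m)² + (1·δv/v)²
  m term: (1×0.0153)² = 0.000233
  v term: (1×0.0408)² = 0.00166
Total = 0.00190. Share from m = 0.000233/0.00190 = 0.123.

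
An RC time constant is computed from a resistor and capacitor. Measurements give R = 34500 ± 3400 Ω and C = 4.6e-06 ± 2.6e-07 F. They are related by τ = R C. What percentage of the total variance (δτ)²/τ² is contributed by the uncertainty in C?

(δτ/τ)² = (1·δR/R)² + (1·δC/C)²
  R term: (1×0.0986)² = 0.00971
  C term: (1×0.0565)² = 0.00319
Total = 0.0129. Share from C = 0.00319/0.0129 = 0.248.

24.8%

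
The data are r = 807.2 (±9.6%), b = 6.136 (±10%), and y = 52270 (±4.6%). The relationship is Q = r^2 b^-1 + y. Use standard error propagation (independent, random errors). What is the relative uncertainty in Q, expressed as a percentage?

14.6%

Let p = r^2·b^-1 = 106200. δp/p = √((2·δr/r)² + (-1·δb/b)²) = √(0.0369 + 0.0100) = 0.216, so δp = 23000.
Q = p + y: δQ = √(δp² + δy²) = √(5.28e+08 + 5.78e+06) = 23100
Q = 158500, so δQ/Q = 23100/158500 = 0.146.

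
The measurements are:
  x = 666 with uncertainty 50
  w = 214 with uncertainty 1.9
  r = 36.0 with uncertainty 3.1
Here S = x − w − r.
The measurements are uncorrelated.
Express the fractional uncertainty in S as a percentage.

12.1%

Sums and differences: (δS)² = Σ (cᵢ δxᵢ)².
  (δx)² = 2500;  (δw)² = 3.61;  (δr)² = 9.61
δS = √(2510) = 50.1
S = 416, so δS/S = 50.1/416 = 0.121.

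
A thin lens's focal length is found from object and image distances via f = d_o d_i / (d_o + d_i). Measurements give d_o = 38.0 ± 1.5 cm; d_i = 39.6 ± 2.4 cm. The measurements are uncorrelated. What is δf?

∂f/∂d_o = (d_i/(d_o+d_i))² = 0.260;  ∂f/∂d_i = (d_o/(d_o+d_i))² = 0.240
δf = √((∂f/∂d_o · δd_o)² + (∂f/∂d_i · δd_i)²) = √(0.153 + 0.331) = 0.696 cm

0.696 cm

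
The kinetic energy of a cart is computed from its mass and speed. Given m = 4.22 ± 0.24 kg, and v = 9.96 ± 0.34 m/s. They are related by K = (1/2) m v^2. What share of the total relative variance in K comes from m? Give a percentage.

41.0%

(δK/K)² = (1·δm/m)² + (2·δv/v)²
  m term: (1×0.0569)² = 0.00323
  v term: (2×0.0341)² = 0.00466
Total = 0.00790. Share from m = 0.00323/0.00790 = 0.410.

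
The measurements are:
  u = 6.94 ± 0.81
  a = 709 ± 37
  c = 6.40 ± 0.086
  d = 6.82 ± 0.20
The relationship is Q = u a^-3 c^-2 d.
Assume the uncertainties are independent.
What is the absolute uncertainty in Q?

Products/powers → add relative errors in quadrature, weighted by exponent:
  (1·δu/u)² = (1×0.117)² = 0.0136;  (-3·δa/a)² = (-3×0.0522)² = 0.0245;  (-2·δc/c)² = (-2×0.0134)² = 0.000722;  (1·δd/d)² = (1×0.0293)² = 0.000860
δQ/Q = √(0.0397) = 0.199
Q = 3.24e-09, so δQ = 0.199 × 3.24e-09 = 6.46e-10.

6.46e-10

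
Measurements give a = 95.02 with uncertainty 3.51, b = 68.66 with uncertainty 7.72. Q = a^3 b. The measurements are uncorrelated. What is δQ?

9.3e+06

Relative error in a monomial: (δQ/Q)² = Σ (nᵢ · δxᵢ/xᵢ)².
  (3·δa/a)² = (3×0.0369)² = 0.0123;  (1·δb/b)² = (1×0.112)² = 0.0126
δQ/Q = √(0.0249) = 0.158
Q = 5.89e+07, so δQ = 0.158 × 5.89e+07 = 9.3e+06.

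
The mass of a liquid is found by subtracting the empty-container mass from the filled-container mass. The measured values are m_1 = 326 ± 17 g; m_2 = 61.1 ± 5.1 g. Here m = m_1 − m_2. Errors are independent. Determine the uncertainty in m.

Sums and differences: (δm)² = Σ (cᵢ δxᵢ)².
  (δm_1)² = 289;  (δm_2)² = 26.0
δm = √(315) = 17.7 g

17.7 g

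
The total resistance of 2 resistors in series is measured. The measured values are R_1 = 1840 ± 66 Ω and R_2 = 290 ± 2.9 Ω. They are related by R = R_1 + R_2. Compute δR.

For a sum/difference, combine absolute errors in quadrature:
  (δR_1)² = 4360;  (δR_2)² = 8.41
δR = √(4360) = 66.1 Ω

66.1 Ω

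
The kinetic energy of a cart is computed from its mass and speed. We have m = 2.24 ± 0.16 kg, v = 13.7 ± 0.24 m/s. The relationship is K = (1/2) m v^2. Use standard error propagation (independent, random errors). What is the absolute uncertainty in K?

Since K is a product/quotient, work with relative uncertainties:
  (1·δm/m)² = (1×0.0714)² = 0.00510;  (2·δv/v)² = (2×0.0175)² = 0.00123
δK/K = √(0.00633) = 0.0796
K = 210 J, so δK = 0.0796 × 210 = 16.7 J.

16.7 J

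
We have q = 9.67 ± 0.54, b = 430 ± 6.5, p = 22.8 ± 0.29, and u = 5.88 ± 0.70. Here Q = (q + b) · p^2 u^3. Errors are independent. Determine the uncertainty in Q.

1.67e+07

Let w = q + b = 440. δw = √(δq² + δb²) = √(0.292 + 42.2) = 6.52, so δw/w = 0.0148.
Q is then a monomial in w, p, u:
δQ/Q = √((δw/w)² + (2·δp/p)² + (3·δu/u)²) = √(0.000220 + 0.000647 + 0.128) = 0.358
Q = 4.65e+07, so δQ = 0.358 × 4.65e+07 = 1.67e+07.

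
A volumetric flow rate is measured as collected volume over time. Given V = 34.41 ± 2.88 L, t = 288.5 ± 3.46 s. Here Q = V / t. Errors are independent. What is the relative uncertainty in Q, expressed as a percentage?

Relative error in a monomial: (δQ/Q)² = Σ (nᵢ · δxᵢ/xᵢ)².
  (1·δV/V)² = (1×0.0837)² = 0.00701;  (-1·δt/t)² = (-1×0.0120)² = 0.000144
δQ/Q = √(0.00715) = 0.0846

8.46%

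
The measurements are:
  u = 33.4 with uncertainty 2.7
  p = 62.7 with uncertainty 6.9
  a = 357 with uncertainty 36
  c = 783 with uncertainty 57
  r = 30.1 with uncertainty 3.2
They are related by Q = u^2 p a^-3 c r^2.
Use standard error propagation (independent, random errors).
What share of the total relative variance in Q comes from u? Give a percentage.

14.5%

(δQ/Q)² = (2·δu/u)² + (1·δp/p)² + (-3·δa/a)² + (1·δc/c)² + (2·δr/r)²
  u term: (2×0.0808)² = 0.0261
  p term: (1×0.110)² = 0.0121
  a term: (-3×0.101)² = 0.0915
  c term: (1×0.0728)² = 0.00530
  r term: (2×0.106)² = 0.0452
Total = 0.180. Share from u = 0.0261/0.180 = 0.145.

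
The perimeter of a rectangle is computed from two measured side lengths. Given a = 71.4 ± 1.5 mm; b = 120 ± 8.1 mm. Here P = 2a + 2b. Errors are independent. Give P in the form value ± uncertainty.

383 ± 16.5 mm

Each term contributes (cᵢ δxᵢ)² to (δP)²:
  (2·δa)² = 9.00;  (2·δb)² = 262
δP = √(271) = 16.5 mm
P = 383 mm.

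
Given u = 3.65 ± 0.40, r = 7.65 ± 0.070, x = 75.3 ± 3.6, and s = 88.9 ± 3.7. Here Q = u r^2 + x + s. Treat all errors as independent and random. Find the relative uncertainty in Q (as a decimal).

Let p = u·r^2 = 214. δp/p = √((1·δu/u)² + (2·δr/r)²) = √(0.0120 + 0.000335) = 0.111, so δp = 23.7.
Q = p + x + s: δQ = √(δp² + δx² + δs²) = √(563 + 13.0 + 13.7) = 24.3
Q = 378, so δQ/Q = 24.3/378 = 0.0643.

0.0643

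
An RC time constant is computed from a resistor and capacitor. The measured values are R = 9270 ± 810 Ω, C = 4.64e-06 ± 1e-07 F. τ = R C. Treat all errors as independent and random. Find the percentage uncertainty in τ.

For a monomial τ ∝ R, C, fractional errors add in quadrature:
  (1·δR/R)² = (1×0.0874)² = 0.00764;  (1·δC/C)² = (1×0.0216)² = 0.000464
δτ/τ = √(0.00810) = 0.0900

9.00%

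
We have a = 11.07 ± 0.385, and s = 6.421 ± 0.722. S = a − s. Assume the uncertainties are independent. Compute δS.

Each term contributes (cᵢ δxᵢ)² to (δS)²:
  (δa)² = 0.148;  (δs)² = 0.521
δS = √(0.670) = 0.818

0.818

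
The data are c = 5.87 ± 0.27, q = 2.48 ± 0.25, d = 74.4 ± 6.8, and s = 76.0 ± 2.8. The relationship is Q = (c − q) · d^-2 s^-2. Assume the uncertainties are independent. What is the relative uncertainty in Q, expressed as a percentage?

22.5%

Let u = c − q = 3.39. δu = √(δc² + δq²) = √(0.0729 + 0.0625) = 0.368, so δu/u = 0.109.
Q is then a monomial in u, d, s:
δQ/Q = √((δu/u)² + (-2·δd/d)² + (-2·δs/s)²) = √(0.0118 + 0.0334 + 0.00543) = 0.225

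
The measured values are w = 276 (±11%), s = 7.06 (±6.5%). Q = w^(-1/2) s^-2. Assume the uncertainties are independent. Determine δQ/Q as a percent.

Q is a product of powers, so relative uncertainties combine in quadrature:
  (−½·δw/w)² = (-0.5×0.110)² = 0.00302;  (-2·δs/s)² = (-2×0.0650)² = 0.0169
δQ/Q = √(0.0199) = 0.141

14.1%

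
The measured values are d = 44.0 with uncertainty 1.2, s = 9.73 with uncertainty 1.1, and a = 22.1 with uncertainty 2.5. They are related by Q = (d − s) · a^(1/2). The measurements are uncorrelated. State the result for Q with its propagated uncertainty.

Let u = d − s = 34.3. δu = √(δd² + δs²) = √(1.44 + 1.21) = 1.63, so δu/u = 0.0475.
Q is then a monomial in u, a:
δQ/Q = √((δu/u)² + (½·δa/a)²) = √(0.00226 + 0.00320) = 0.0739
Q = 161, so δQ = 0.0739 × 161 = 11.9.

161 ± 11.9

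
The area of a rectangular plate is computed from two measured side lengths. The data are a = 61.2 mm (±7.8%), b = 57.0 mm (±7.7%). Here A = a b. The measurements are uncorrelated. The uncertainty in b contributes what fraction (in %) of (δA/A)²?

(δA/A)² = (1·δa/a)² + (1·δb/b)²
  a term: (1×0.0780)² = 0.00608
  b term: (1×0.0770)² = 0.00593
Total = 0.0120. Share from b = 0.00593/0.0120 = 0.494.

49.4%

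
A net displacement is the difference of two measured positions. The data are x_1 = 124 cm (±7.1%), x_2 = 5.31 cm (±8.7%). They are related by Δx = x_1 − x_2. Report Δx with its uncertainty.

Each term contributes (cᵢ δxᵢ)² to (δΔx)²:
  (δx_1)² = 77.5;  (δx_2)² = 0.213
δΔx = √(77.7) = 8.82 cm
Δx = 119 cm.

119 ± 8.82 cm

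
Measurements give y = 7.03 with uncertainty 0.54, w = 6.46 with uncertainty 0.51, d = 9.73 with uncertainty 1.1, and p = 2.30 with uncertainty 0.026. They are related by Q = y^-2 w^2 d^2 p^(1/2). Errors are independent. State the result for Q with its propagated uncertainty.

Each factor contributes (exponent × relative error)² to (δQ/Q)²:
  (-2·δy/y)² = (-2×0.0768)² = 0.0236;  (2·δw/w)² = (2×0.0789)² = 0.0249;  (2·δd/d)² = (2×0.113)² = 0.0511;  (½·δp/p)² = (0.5×0.0113)² = 3.19e-05
δQ/Q = √(0.0997) = 0.316
Q = 121, so δQ = 0.316 × 121 = 38.3.

121 ± 38.3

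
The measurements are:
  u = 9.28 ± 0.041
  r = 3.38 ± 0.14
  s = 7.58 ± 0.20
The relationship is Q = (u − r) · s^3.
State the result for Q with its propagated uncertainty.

2570 ± 213

Let w = u − r = 5.90. δw = √(δu² + δr²) = √(0.00168 + 0.0196) = 0.146, so δw/w = 0.0247.
Q is then a monomial in w, s:
δQ/Q = √((δw/w)² + (3·δs/s)²) = √(0.000611 + 0.00627) = 0.0829
Q = 2570, so δQ = 0.0829 × 2570 = 213.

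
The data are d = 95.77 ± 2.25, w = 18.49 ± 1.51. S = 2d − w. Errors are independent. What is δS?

Absolute uncertainties add in quadrature for a linear combination:
  (2·δd)² = 20.2;  (δw)² = 2.28
δS = √(22.5) = 4.75

4.75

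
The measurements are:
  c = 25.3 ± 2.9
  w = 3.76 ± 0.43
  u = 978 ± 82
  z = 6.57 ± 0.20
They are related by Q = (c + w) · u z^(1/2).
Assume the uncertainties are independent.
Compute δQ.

Let h = c + w = 29.1. δh = √(δc² + δw²) = √(8.41 + 0.185) = 2.93, so δh/h = 0.101.
Q is then a monomial in h, u, z:
δQ/Q = √((δh/h)² + (1·δu/u)² + (½·δz/z)²) = √(0.0102 + 0.00703 + 0.000232) = 0.132
Q = 72800, so δQ = 0.132 × 72800 = 9620.

9620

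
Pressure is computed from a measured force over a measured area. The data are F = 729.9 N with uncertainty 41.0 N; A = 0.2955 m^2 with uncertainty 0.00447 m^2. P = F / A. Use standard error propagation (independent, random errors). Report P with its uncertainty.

P is a product of powers, so relative uncertainties combine in quadrature:
  (1·δF/F)² = (1×0.0562)² = 0.00316;  (-1·δA/A)² = (-1×0.0151)² = 0.000229
δP/P = √(0.00338) = 0.0582
P = 2470 Pa, so δP = 0.0582 × 2470 = 144 Pa.

2470 ± 144 Pa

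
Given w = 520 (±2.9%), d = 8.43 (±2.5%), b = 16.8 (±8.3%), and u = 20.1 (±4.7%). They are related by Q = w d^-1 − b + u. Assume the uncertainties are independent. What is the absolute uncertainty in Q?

Let p = w·d^-1 = 61.7. δp/p = √((1·δw/w)² + (-1·δd/d)²) = √(0.000841 + 0.000625) = 0.0383, so δp = 2.36.
Q = p − b + u: δQ = √(δp² + δb² + δu²) = √(5.58 + 1.94 + 0.892) = 2.90

2.90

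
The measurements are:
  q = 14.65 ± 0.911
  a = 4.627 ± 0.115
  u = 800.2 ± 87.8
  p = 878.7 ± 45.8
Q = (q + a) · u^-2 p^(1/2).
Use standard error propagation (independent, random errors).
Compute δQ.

0.000202

Let w = q + a = 19.28. δw = √(δq² + δa²) = √(0.830 + 0.0132) = 0.918, so δw/w = 0.0476.
Q is then a monomial in w, u, p:
δQ/Q = √((δw/w)² + (-2·δu/u)² + (½·δp/p)²) = √(0.00227 + 0.0482 + 0.000679) = 0.226
Q = 0.0008924, so δQ = 0.226 × 0.0008924 = 0.000202.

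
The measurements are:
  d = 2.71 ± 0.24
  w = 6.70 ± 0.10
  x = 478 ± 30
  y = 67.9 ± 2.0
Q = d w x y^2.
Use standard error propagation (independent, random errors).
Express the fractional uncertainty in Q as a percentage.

12.4%

For a monomial Q ∝ d, w, x, y^2, fractional errors add in quadrature:
  (1·δd/d)² = (1×0.0886)² = 0.00784;  (1·δw/w)² = (1×0.0149)² = 0.000223;  (1·δx/x)² = (1×0.0628)² = 0.00394;  (2·δy/y)² = (2×0.0295)² = 0.00347
δQ/Q = √(0.0155) = 0.124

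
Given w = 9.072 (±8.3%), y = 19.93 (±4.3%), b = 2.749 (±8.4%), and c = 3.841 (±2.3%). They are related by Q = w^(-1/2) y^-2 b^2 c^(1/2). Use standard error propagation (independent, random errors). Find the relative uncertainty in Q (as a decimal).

0.194

For a monomial Q ∝ w^(-1/2), y^-2, b^2, c^(1/2), fractional errors add in quadrature:
  (−½·δw/w)² = (-0.5×0.0830)² = 0.00172;  (-2·δy/y)² = (-2×0.0430)² = 0.00740;  (2·δb/b)² = (2×0.0840)² = 0.0282;  (½·δc/c)² = (0.5×0.0230)² = 0.000132
δQ/Q = √(0.0375) = 0.194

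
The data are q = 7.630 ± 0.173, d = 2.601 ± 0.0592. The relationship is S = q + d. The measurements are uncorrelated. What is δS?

0.183

For a sum/difference, combine absolute errors in quadrature:
  (δq)² = 0.0299;  (δd)² = 0.00350
δS = √(0.0334) = 0.183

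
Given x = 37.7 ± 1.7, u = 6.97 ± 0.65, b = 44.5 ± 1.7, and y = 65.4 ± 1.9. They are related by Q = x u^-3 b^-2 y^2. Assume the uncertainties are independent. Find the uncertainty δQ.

Each factor contributes (exponent × relative error)² to (δQ/Q)²:
  (1·δx/x)² = (1×0.0451)² = 0.00203;  (-3·δu/u)² = (-3×0.0933)² = 0.0783;  (-2·δb/b)² = (-2×0.0382)² = 0.00584;  (2·δy/y)² = (2×0.0291)² = 0.00338
δQ/Q = √(0.0895) = 0.299
Q = 0.240, so δQ = 0.299 × 0.240 = 0.0720.

0.0720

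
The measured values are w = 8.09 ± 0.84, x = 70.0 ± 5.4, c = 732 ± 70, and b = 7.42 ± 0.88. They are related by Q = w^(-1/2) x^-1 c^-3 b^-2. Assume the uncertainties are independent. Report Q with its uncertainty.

Products/powers → add relative errors in quadrature, weighted by exponent:
  (−½·δw/w)² = (-0.5×0.104)² = 0.00270;  (-1·δx/x)² = (-1×0.0771)² = 0.00595;  (-3·δc/c)² = (-3×0.0956)² = 0.0823;  (-2·δb/b)² = (-2×0.119)² = 0.0563
δQ/Q = √(0.147) = 0.384
Q = 2.33e-13, so δQ = 0.384 × 2.33e-13 = 8.92e-14.

(2.33 ± 0.892) × 10^-13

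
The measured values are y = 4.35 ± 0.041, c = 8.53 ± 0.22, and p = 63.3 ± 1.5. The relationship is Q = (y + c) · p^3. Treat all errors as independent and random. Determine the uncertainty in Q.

Let u = y + c = 12.9. δu = √(δy² + δc²) = √(0.00168 + 0.0484) = 0.224, so δu/u = 0.0174.
Q is then a monomial in u, p:
δQ/Q = √((δu/u)² + (3·δp/p)²) = √(0.000302 + 0.00505) = 0.0732
Q = 3.27e+06, so δQ = 0.0732 × 3.27e+06 = 2.39e+05.

2.39e+05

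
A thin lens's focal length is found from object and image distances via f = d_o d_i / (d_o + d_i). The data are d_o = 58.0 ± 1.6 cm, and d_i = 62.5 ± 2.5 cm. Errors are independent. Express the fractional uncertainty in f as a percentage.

2.40%

∂f/∂d_o = (d_i/(d_o+d_i))² = 0.269;  ∂f/∂d_i = (d_o/(d_o+d_i))² = 0.232
δf = √((∂f/∂d_o · δd_o)² + (∂f/∂d_i · δd_i)²) = √(0.185 + 0.335) = 0.722 cm
f = 30.1 cm, so δf/f = 0.722/30.1 = 0.0240.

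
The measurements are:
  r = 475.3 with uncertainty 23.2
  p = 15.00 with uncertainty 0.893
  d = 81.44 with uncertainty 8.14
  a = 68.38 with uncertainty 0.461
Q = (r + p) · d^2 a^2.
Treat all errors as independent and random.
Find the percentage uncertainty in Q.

20.6%

Let u = r + p = 490.3. δu = √(δr² + δp²) = √(538 + 0.797) = 23.2, so δu/u = 0.0474.
Q is then a monomial in u, d, a:
δQ/Q = √((δu/u)² + (2·δd/d)² + (2·δa/a)²) = √(0.00224 + 0.0400 + 0.000182) = 0.206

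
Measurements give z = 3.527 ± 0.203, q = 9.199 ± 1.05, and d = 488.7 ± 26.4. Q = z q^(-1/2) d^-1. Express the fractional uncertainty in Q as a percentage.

9.74%

Since Q is a product/quotient, work with relative uncertainties:
  (1·δz/z)² = (1×0.0576)² = 0.00331;  (−½·δq/q)² = (-0.5×0.114)² = 0.00326;  (-1·δd/d)² = (-1×0.0540)² = 0.00292
δQ/Q = √(0.00949) = 0.0974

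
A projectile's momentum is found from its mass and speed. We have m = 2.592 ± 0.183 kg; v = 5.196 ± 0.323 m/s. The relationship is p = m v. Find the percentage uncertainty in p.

9.41%

Since p is a product/quotient, work with relative uncertainties:
  (1·δm/m)² = (1×0.0706)² = 0.00498;  (1·δv/v)² = (1×0.0622)² = 0.00386
δp/p = √(0.00885) = 0.0941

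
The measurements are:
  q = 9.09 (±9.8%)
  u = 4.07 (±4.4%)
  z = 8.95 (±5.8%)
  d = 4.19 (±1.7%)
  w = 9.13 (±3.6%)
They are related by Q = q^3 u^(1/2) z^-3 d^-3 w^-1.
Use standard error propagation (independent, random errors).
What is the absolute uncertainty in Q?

0.00110

Q is a product of powers, so relative uncertainties combine in quadrature:
  (3·δq/q)² = (3×0.0980)² = 0.0864;  (½·δu/u)² = (0.5×0.0440)² = 0.000484;  (-3·δz/z)² = (-3×0.0580)² = 0.0303;  (-3·δd/d)² = (-3×0.0170)² = 0.00260;  (-1·δw/w)² = (-1×0.0360)² = 0.00130
δQ/Q = √(0.121) = 0.348
Q = 0.00315, so δQ = 0.348 × 0.00315 = 0.00110.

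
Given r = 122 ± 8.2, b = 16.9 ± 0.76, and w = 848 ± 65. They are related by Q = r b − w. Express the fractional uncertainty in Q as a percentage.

Let p = r·b = 2060. δp/p = √((1·δr/r)² + (1·δb/b)²) = √(0.00452 + 0.00202) = 0.0809, so δp = 167.
Q = p − w: δQ = √(δp² + δw²) = √(27800 + 4220) = 179
Q = 1210, so δQ/Q = 179/1210 = 0.147.

14.7%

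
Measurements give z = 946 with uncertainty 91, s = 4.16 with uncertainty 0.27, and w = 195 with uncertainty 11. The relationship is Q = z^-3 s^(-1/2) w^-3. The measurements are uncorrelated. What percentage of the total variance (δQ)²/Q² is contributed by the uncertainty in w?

25.4%

(δQ/Q)² = (-3·δz/z)² + (−½·δs/s)² + (-3·δw/w)²
  z term: (-3×0.0962)² = 0.0833
  s term: (-0.5×0.0649)² = 0.00105
  w term: (-3×0.0564)² = 0.0286
Total = 0.113. Share from w = 0.0286/0.113 = 0.254.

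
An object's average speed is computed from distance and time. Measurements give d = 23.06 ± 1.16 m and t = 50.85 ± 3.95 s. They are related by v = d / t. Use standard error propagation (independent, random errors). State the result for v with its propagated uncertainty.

Each factor contributes (exponent × relative error)² to (δv/v)²:
  (1·δd/d)² = (1×0.0503)² = 0.00253;  (-1·δt/t)² = (-1×0.0777)² = 0.00603
δv/v = √(0.00856) = 0.0925
v = 0.4535 m/s, so δv = 0.0925 × 0.4535 = 0.0420 m/s.

0.4535 ± 0.0420 m/s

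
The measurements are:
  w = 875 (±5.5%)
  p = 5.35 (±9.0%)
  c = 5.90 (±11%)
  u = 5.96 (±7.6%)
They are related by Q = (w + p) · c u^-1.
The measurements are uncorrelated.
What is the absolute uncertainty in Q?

Let h = w + p = 880. δh = √(δw² + δp²) = √(2320 + 0.232) = 48.1, so δh/h = 0.0547.
Q is then a monomial in h, c, u:
δQ/Q = √((δh/h)² + (1·δc/c)² + (-1·δu/u)²) = √(0.00299 + 0.0121 + 0.00578) = 0.144
Q = 871, so δQ = 0.144 × 871 = 126.

126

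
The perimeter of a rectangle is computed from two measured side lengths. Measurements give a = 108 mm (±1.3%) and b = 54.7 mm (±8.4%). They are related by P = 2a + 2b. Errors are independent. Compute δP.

9.61 mm

Absolute uncertainties add in quadrature for a linear combination:
  (2·δa)² = 7.88;  (2·δb)² = 84.4
δP = √(92.3) = 9.61 mm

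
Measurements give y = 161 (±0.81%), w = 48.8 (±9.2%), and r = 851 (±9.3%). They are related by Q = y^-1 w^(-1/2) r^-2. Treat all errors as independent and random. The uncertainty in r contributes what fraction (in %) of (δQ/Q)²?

(δQ/Q)² = (-1·δy/y)² + (−½·δw/w)² + (-2·δr/r)²
  y term: (-1×0.00810)² = 6.56e-05
  w term: (-0.5×0.0920)² = 0.00212
  r term: (-2×0.0930)² = 0.0346
Total = 0.0368. Share from r = 0.0346/0.0368 = 0.941.

94.1%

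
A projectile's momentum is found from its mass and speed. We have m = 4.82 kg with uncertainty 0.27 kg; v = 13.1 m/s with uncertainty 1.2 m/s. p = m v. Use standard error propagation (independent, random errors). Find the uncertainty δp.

6.78 kg·m/s

Since p is a product/quotient, work with relative uncertainties:
  (1·δm/m)² = (1×0.0560)² = 0.00314;  (1·δv/v)² = (1×0.0916)² = 0.00839
δp/p = √(0.0115) = 0.107
p = 63.1 kg·m/s, so δp = 0.107 × 63.1 = 6.78 kg·m/s.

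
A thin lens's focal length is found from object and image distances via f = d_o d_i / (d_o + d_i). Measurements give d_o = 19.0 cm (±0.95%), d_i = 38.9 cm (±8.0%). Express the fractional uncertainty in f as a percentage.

2.70%

∂f/∂d_o = (d_i/(d_o+d_i))² = 0.451;  ∂f/∂d_i = (d_o/(d_o+d_i))² = 0.108
δf = √((∂f/∂d_o · δd_o)² + (∂f/∂d_i · δd_i)²) = √(0.00664 + 0.112) = 0.345 cm
f = 12.8 cm, so δf/f = 0.345/12.8 = 0.0270.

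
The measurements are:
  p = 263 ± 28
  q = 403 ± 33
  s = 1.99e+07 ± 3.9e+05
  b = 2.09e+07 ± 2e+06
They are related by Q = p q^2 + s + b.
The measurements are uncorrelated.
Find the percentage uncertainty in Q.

Let w = p·q^2 = 4.27e+07. δw/w = √((1·δp/p)² + (2·δq/q)²) = √(0.0113 + 0.0268) = 0.195, so δw = 8.34e+06.
Q = w + s + b: δQ = √(δw² + δs² + δb²) = √(6.96e+13 + 1.52e+11 + 4e+12) = 8.59e+06
Q = 8.35e+07, so δQ/Q = 8.59e+06/8.35e+07 = 0.103.

10.3%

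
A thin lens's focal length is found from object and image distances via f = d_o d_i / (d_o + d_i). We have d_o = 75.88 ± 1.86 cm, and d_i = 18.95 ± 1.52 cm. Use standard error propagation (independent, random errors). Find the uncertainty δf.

0.976 cm

∂f/∂d_o = (d_i/(d_o+d_i))² = 0.0399;  ∂f/∂d_i = (d_o/(d_o+d_i))² = 0.640
δf = √((∂f/∂d_o · δd_o)² + (∂f/∂d_i · δd_i)²) = √(0.00552 + 0.947) = 0.976 cm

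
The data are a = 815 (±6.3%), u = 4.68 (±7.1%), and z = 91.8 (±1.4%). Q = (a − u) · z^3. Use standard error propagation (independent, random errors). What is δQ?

4.77e+07

Let w = a − u = 810. δw = √(δa² + δu²) = √(2640 + 0.110) = 51.3, so δw/w = 0.0634.
Q is then a monomial in w, z:
δQ/Q = √((δw/w)² + (3·δz/z)²) = √(0.00402 + 0.00176) = 0.0760
Q = 6.27e+08, so δQ = 0.0760 × 6.27e+08 = 4.77e+07.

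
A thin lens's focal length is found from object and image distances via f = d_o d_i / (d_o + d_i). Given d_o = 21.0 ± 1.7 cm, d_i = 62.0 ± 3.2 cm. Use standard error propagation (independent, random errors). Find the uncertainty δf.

∂f/∂d_o = (d_i/(d_o+d_i))² = 0.558;  ∂f/∂d_i = (d_o/(d_o+d_i))² = 0.0640
δf = √((∂f/∂d_o · δd_o)² + (∂f/∂d_i · δd_i)²) = √(0.900 + 0.0420) = 0.970 cm

0.970 cm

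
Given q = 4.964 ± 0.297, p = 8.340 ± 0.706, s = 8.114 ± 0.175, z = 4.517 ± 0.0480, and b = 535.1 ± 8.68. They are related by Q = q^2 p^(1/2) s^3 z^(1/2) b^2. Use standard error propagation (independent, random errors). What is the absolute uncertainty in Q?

Q is a product of powers, so relative uncertainties combine in quadrature:
  (2·δq/q)² = (2×0.0598)² = 0.0143;  (½·δp/p)² = (0.5×0.0847)² = 0.00179;  (3·δs/s)² = (3×0.0216)² = 0.00419;  (½·δz/z)² = (0.5×0.0106)² = 2.82e-05;  (2·δb/b)² = (2×0.0162)² = 0.00105
δQ/Q = √(0.0214) = 0.146
Q = 2.313e+10, so δQ = 0.146 × 2.313e+10 = 3.38e+09.

3.38e+09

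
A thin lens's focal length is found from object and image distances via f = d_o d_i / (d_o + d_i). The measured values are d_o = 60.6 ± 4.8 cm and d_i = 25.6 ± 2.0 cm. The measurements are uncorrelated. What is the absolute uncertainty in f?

1.08 cm

∂f/∂d_o = (d_i/(d_o+d_i))² = 0.0882;  ∂f/∂d_i = (d_o/(d_o+d_i))² = 0.494
δf = √((∂f/∂d_o · δd_o)² + (∂f/∂d_i · δd_i)²) = √(0.179 + 0.977) = 1.08 cm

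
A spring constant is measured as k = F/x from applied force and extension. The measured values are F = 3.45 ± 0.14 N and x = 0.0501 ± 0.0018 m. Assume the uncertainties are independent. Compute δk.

3.73 N/m

Products/powers → add relative errors in quadrature, weighted by exponent:
  (1·δF/F)² = (1×0.0406)² = 0.00165;  (-1·δx/x)² = (-1×0.0359)² = 0.00129
δk/k = √(0.00294) = 0.0542
k = 68.9 N/m, so δk = 0.0542 × 68.9 = 3.73 N/m.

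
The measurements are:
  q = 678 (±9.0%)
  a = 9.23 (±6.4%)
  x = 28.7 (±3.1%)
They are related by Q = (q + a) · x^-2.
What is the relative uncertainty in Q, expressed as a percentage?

Let u = q + a = 687. δu = √(δq² + δa²) = √(3720 + 0.349) = 61.0, so δu/u = 0.0888.
Q is then a monomial in u, x:
δQ/Q = √((δu/u)² + (-2·δx/x)²) = √(0.00788 + 0.00384) = 0.108

10.8%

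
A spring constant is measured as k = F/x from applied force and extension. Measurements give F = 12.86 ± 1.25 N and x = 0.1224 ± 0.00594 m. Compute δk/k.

0.109

For a monomial k ∝ F, x^-1, fractional errors add in quadrature:
  (1·δF/F)² = (1×0.0972)² = 0.00945;  (-1·δx/x)² = (-1×0.0485)² = 0.00236
δk/k = √(0.0118) = 0.109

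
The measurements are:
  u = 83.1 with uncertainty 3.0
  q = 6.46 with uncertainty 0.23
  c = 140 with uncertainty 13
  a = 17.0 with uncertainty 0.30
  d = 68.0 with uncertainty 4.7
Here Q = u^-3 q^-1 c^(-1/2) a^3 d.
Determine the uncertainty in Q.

0.00115

Products/powers → add relative errors in quadrature, weighted by exponent:
  (-3·δu/u)² = (-3×0.0361)² = 0.0117;  (-1·δq/q)² = (-1×0.0356)² = 0.00127;  (−½·δc/c)² = (-0.5×0.0929)² = 0.00216;  (3·δa/a)² = (3×0.0176)² = 0.00280;  (1·δd/d)² = (1×0.0691)² = 0.00478
δQ/Q = √(0.0227) = 0.151
Q = 0.00762, so δQ = 0.151 × 0.00762 = 0.00115.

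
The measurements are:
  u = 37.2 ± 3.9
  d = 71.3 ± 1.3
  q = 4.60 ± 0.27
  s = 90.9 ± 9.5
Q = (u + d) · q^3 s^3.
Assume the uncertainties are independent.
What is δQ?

Let w = u + d = 108. δw = √(δu² + δd²) = √(15.2 + 1.69) = 4.11, so δw/w = 0.0379.
Q is then a monomial in w, q, s:
δQ/Q = √((δw/w)² + (3·δq/q)² + (3·δs/s)²) = √(0.00144 + 0.0310 + 0.0983) = 0.362
Q = 7.93e+09, so δQ = 0.362 × 7.93e+09 = 2.87e+09.

2.87e+09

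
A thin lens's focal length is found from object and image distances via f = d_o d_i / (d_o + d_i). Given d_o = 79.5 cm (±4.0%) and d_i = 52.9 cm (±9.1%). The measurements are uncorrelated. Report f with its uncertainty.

31.8 ± 1.81 cm

∂f/∂d_o = (d_i/(d_o+d_i))² = 0.160;  ∂f/∂d_i = (d_o/(d_o+d_i))² = 0.361
δf = √((∂f/∂d_o · δd_o)² + (∂f/∂d_i · δd_i)²) = √(0.258 + 3.01) = 1.81 cm
f = 31.8 cm.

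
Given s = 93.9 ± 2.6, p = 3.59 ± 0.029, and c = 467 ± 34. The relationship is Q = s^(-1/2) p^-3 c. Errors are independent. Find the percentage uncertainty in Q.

Relative error in a monomial: (δQ/Q)² = Σ (nᵢ · δxᵢ/xᵢ)².
  (−½·δs/s)² = (-0.5×0.0277)² = 0.000192;  (-3·δp/p)² = (-3×0.00808)² = 0.000587;  (1·δc/c)² = (1×0.0728)² = 0.00530
δQ/Q = √(0.00608) = 0.0780

7.80%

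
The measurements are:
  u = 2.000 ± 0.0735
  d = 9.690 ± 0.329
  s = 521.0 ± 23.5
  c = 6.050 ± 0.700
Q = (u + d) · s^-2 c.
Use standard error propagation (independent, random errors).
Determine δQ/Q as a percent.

Let w = u + d = 11.69. δw = √(δu² + δd²) = √(0.00540 + 0.108) = 0.337, so δw/w = 0.0288.
Q is then a monomial in w, s, c:
δQ/Q = √((δw/w)² + (-2·δs/s)² + (1·δc/c)²) = √(0.000832 + 0.00814 + 0.0134) = 0.150

15.0%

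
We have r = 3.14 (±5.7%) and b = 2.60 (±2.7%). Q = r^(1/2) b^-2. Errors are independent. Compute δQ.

0.0160

Products/powers → add relative errors in quadrature, weighted by exponent:
  (½·δr/r)² = (0.5×0.0570)² = 0.000812;  (-2·δb/b)² = (-2×0.0270)² = 0.00292
δQ/Q = √(0.00373) = 0.0611
Q = 0.262, so δQ = 0.0611 × 0.262 = 0.0160.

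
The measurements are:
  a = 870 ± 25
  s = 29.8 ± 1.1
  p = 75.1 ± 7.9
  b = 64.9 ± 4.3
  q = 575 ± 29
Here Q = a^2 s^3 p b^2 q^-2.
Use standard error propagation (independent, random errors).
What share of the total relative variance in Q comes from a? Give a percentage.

(δQ/Q)² = (2·δa/a)² + (3·δs/s)² + (1·δp/p)² + (2·δb/b)² + (-2·δq/q)²
  a term: (2×0.0287)² = 0.00330
  s term: (3×0.0369)² = 0.0123
  p term: (1×0.105)² = 0.0111
  b term: (2×0.0663)² = 0.0176
  q term: (-2×0.0504)² = 0.0102
Total = 0.0544. Share from a = 0.00330/0.0544 = 0.0608.

6.08%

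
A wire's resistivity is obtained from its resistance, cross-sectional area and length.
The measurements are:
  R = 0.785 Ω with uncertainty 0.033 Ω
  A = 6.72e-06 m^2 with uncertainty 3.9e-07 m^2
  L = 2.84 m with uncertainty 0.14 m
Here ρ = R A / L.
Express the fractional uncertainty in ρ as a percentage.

8.70%

Each factor contributes (exponent × relative error)² to (δρ/ρ)²:
  (1·δR/R)² = (1×0.0420)² = 0.00177;  (1·δA/A)² = (1×0.0580)² = 0.00337;  (-1·δL/L)² = (-1×0.0493)² = 0.00243
δρ/ρ = √(0.00757) = 0.0870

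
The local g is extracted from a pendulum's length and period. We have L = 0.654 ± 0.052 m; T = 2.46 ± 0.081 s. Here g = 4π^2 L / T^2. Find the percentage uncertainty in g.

Products/powers → add relative errors in quadrature, weighted by exponent:
  (1·δL/L)² = (1×0.0795)² = 0.00632;  (-2·δT/T)² = (-2×0.0329)² = 0.00434
δg/g = √(0.0107) = 0.103

10.3%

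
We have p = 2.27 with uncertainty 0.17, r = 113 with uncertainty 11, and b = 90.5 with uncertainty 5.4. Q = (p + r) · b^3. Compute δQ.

1.73e+07

Let u = p + r = 115. δu = √(δp² + δr²) = √(0.0289 + 121) = 11.0, so δu/u = 0.0954.
Q is then a monomial in u, b:
δQ/Q = √((δu/u)² + (3·δb/b)²) = √(0.00911 + 0.0320) = 0.203
Q = 8.54e+07, so δQ = 0.203 × 8.54e+07 = 1.73e+07.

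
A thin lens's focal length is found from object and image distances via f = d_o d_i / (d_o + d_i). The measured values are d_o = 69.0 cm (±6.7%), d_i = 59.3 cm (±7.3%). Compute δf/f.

0.0500

∂f/∂d_o = (d_i/(d_o+d_i))² = 0.214;  ∂f/∂d_i = (d_o/(d_o+d_i))² = 0.289
δf = √((∂f/∂d_o · δd_o)² + (∂f/∂d_i · δd_i)²) = √(0.975 + 1.57) = 1.59 cm
f = 31.9 cm, so δf/f = 1.59/31.9 = 0.0500.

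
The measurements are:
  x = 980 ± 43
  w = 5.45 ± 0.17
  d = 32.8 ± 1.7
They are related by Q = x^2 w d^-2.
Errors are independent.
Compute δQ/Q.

0.139

Relative error in a monomial: (δQ/Q)² = Σ (nᵢ · δxᵢ/xᵢ)².
  (2·δx/x)² = (2×0.0439)² = 0.00770;  (1·δw/w)² = (1×0.0312)² = 0.000973;  (-2·δd/d)² = (-2×0.0518)² = 0.0107
δQ/Q = √(0.0194) = 0.139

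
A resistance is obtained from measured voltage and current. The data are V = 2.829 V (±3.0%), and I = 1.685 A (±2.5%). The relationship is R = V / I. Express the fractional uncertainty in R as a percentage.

R is a product of powers, so relative uncertainties combine in quadrature:
  (1·δV/V)² = (1×0.0300)² = 0.000900;  (-1·δI/I)² = (-1×0.0250)² = 0.000625
δR/R = √(0.00153) = 0.0391

3.91%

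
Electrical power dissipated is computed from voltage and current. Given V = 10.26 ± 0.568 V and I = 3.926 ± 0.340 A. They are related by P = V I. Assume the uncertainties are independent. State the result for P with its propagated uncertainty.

40.28 ± 4.14 W

Relative error in a monomial: (δP/P)² = Σ (nᵢ · δxᵢ/xᵢ)².
  (1·δV/V)² = (1×0.0554)² = 0.00306;  (1·δI/I)² = (1×0.0866)² = 0.00750
δP/P = √(0.0106) = 0.103
P = 40.28 W, so δP = 0.103 × 40.28 = 4.14 W.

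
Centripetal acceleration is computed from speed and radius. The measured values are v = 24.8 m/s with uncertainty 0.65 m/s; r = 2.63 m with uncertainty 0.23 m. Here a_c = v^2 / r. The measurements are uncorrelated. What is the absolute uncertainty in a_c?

Each factor contributes (exponent × relative error)² to (δa_c/a_c)²:
  (2·δv/v)² = (2×0.0262)² = 0.00275;  (-1·δr/r)² = (-1×0.0875)² = 0.00765
δa_c/a_c = √(0.0104) = 0.102
a_c = 234 m/s^2, so δa_c = 0.102 × 234 = 23.8 m/s^2.

23.8 m/s^2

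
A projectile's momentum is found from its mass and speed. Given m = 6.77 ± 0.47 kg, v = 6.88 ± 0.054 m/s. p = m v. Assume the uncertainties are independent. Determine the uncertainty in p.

3.25 kg·m/s

Since p is a product/quotient, work with relative uncertainties:
  (1·δm/m)² = (1×0.0694)² = 0.00482;  (1·δv/v)² = (1×0.00785)² = 6.16e-05
δp/p = √(0.00488) = 0.0699
p = 46.6 kg·m/s, so δp = 0.0699 × 46.6 = 3.25 kg·m/s.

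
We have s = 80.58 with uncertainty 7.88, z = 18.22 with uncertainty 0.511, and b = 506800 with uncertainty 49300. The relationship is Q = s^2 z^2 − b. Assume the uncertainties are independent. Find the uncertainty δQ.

Let p = s^2·z^2 = 2.156e+06. δp/p = √((2·δs/s)² + (2·δz/z)²) = √(0.0383 + 0.00315) = 0.203, so δp = 4.39e+05.
Q = p − b: δQ = √(δp² + δb²) = √(1.92e+11 + 2.43e+09) = 4.41e+05

4.41e+05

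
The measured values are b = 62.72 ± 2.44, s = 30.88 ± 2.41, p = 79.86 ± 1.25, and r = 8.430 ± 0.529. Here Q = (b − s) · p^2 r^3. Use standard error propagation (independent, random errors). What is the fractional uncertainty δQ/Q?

Let u = b − s = 31.84. δu = √(δb² + δs²) = √(5.95 + 5.81) = 3.43, so δu/u = 0.108.
Q is then a monomial in u, p, r:
δQ/Q = √((δu/u)² + (2·δp/p)² + (3·δr/r)²) = √(0.0116 + 0.000980 + 0.0354) = 0.219

0.219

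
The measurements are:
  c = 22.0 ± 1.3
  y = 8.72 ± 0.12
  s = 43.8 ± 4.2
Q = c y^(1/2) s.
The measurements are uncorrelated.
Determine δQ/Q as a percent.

For a monomial Q ∝ c, y^(1/2), s, fractional errors add in quadrature:
  (1·δc/c)² = (1×0.0591)² = 0.00349;  (½·δy/y)² = (0.5×0.0138)² = 4.73e-05;  (1·δs/s)² = (1×0.0959)² = 0.00919
δQ/Q = √(0.0127) = 0.113

11.3%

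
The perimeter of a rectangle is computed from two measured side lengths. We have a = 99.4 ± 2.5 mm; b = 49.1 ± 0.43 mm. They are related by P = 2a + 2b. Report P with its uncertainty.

Sums and differences: (δP)² = Σ (cᵢ δxᵢ)².
  (2·δa)² = 25.0;  (2·δb)² = 0.740
δP = √(25.7) = 5.07 mm
P = 297 mm.

297 ± 5.07 mm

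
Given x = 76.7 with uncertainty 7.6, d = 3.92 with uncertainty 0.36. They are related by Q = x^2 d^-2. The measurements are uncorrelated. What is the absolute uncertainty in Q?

103

Each factor contributes (exponent × relative error)² to (δQ/Q)²:
  (2·δx/x)² = (2×0.0991)² = 0.0393;  (-2·δd/d)² = (-2×0.0918)² = 0.0337
δQ/Q = √(0.0730) = 0.270
Q = 383, so δQ = 0.270 × 383 = 103.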